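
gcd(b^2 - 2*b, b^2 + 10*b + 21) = 1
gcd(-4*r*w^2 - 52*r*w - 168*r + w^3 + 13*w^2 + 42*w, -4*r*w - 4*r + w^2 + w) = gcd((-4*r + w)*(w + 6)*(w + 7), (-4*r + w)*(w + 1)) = 4*r - w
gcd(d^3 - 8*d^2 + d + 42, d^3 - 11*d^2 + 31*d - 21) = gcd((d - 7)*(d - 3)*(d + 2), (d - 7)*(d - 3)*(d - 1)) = d^2 - 10*d + 21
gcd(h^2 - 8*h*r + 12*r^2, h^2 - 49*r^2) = 1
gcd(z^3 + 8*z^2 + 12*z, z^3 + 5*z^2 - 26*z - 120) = z + 6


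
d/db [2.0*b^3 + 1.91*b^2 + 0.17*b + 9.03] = 6.0*b^2 + 3.82*b + 0.17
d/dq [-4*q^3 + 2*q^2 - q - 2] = -12*q^2 + 4*q - 1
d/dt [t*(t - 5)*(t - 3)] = 3*t^2 - 16*t + 15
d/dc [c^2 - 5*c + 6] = 2*c - 5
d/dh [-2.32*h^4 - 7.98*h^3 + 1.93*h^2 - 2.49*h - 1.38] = -9.28*h^3 - 23.94*h^2 + 3.86*h - 2.49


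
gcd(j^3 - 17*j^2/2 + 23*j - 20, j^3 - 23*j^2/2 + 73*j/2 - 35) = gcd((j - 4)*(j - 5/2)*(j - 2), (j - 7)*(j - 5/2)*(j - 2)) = j^2 - 9*j/2 + 5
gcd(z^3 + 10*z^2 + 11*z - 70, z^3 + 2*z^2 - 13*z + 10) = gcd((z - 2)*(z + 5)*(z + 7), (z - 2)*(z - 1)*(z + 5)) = z^2 + 3*z - 10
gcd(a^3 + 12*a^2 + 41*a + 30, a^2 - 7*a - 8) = a + 1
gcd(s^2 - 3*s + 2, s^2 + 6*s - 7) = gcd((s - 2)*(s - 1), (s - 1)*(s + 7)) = s - 1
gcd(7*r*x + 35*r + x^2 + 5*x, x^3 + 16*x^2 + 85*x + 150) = x + 5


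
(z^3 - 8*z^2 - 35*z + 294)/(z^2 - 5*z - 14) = (z^2 - z - 42)/(z + 2)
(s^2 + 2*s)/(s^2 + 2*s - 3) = s*(s + 2)/(s^2 + 2*s - 3)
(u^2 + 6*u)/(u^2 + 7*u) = (u + 6)/(u + 7)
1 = 1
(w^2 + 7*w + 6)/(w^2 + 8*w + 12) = (w + 1)/(w + 2)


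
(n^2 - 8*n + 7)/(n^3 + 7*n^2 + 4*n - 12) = (n - 7)/(n^2 + 8*n + 12)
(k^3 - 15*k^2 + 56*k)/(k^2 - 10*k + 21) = k*(k - 8)/(k - 3)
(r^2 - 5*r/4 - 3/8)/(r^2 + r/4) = (r - 3/2)/r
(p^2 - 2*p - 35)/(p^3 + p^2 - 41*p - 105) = 1/(p + 3)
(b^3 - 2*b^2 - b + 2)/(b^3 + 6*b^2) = (b^3 - 2*b^2 - b + 2)/(b^2*(b + 6))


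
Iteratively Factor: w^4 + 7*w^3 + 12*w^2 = (w + 3)*(w^3 + 4*w^2) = w*(w + 3)*(w^2 + 4*w) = w^2*(w + 3)*(w + 4)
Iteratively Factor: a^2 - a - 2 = (a + 1)*(a - 2)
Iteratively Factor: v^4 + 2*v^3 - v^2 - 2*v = (v)*(v^3 + 2*v^2 - v - 2) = v*(v + 2)*(v^2 - 1) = v*(v - 1)*(v + 2)*(v + 1)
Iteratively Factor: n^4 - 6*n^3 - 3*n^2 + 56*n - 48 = (n - 1)*(n^3 - 5*n^2 - 8*n + 48) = (n - 1)*(n + 3)*(n^2 - 8*n + 16) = (n - 4)*(n - 1)*(n + 3)*(n - 4)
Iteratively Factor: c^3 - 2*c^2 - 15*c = (c + 3)*(c^2 - 5*c) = c*(c + 3)*(c - 5)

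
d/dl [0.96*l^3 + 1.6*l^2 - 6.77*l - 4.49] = 2.88*l^2 + 3.2*l - 6.77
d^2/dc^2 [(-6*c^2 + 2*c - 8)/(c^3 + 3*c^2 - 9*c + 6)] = 12*(-c^6 + c^5 - 32*c^4 - 11*c^3 + 42*c^2 + 114*c - 102)/(c^9 + 9*c^8 - 117*c^6 + 108*c^5 + 567*c^4 - 1593*c^3 + 1782*c^2 - 972*c + 216)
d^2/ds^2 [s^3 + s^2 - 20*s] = 6*s + 2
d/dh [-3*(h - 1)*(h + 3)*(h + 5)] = -9*h^2 - 42*h - 21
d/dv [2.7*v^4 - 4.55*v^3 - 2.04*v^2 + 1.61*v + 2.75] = 10.8*v^3 - 13.65*v^2 - 4.08*v + 1.61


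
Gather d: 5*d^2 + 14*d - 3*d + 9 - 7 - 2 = 5*d^2 + 11*d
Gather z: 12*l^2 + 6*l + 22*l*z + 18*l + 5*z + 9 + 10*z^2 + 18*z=12*l^2 + 24*l + 10*z^2 + z*(22*l + 23) + 9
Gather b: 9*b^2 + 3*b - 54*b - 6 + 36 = 9*b^2 - 51*b + 30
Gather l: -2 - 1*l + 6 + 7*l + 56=6*l + 60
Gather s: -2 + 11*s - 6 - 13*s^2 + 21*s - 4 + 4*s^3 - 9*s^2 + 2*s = 4*s^3 - 22*s^2 + 34*s - 12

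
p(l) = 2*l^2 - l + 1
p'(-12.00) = -49.00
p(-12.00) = 301.00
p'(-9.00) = -37.00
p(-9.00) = 172.00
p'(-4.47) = -18.88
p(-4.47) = 45.43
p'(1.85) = 6.40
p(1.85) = 6.00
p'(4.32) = 16.28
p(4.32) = 34.00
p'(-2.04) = -9.16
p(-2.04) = 11.36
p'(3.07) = 11.28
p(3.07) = 16.78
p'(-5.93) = -24.72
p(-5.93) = 77.26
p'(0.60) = 1.40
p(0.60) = 1.12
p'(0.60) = 1.40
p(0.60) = 1.12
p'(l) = 4*l - 1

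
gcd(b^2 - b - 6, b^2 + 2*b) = b + 2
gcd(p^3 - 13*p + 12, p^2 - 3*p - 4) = 1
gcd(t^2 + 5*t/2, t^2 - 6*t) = t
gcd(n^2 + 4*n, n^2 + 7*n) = n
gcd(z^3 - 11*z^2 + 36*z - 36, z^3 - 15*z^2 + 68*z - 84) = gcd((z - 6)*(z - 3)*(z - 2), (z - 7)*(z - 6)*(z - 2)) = z^2 - 8*z + 12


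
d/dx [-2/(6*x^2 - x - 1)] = 2*(12*x - 1)/(-6*x^2 + x + 1)^2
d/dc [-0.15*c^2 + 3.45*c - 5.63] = 3.45 - 0.3*c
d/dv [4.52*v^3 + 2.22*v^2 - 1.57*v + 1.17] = 13.56*v^2 + 4.44*v - 1.57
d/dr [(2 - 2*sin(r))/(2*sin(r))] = -cos(r)/sin(r)^2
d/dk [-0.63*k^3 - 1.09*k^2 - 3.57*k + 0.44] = -1.89*k^2 - 2.18*k - 3.57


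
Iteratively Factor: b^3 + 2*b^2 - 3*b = (b - 1)*(b^2 + 3*b) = b*(b - 1)*(b + 3)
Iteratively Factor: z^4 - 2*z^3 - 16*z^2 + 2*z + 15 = (z + 1)*(z^3 - 3*z^2 - 13*z + 15) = (z + 1)*(z + 3)*(z^2 - 6*z + 5) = (z - 5)*(z + 1)*(z + 3)*(z - 1)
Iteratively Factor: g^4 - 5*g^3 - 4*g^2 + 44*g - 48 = (g - 4)*(g^3 - g^2 - 8*g + 12) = (g - 4)*(g + 3)*(g^2 - 4*g + 4) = (g - 4)*(g - 2)*(g + 3)*(g - 2)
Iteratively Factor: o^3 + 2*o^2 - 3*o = (o)*(o^2 + 2*o - 3) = o*(o - 1)*(o + 3)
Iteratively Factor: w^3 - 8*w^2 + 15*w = (w - 3)*(w^2 - 5*w) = (w - 5)*(w - 3)*(w)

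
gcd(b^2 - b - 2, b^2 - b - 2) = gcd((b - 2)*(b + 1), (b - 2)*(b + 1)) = b^2 - b - 2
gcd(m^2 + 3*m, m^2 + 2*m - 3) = m + 3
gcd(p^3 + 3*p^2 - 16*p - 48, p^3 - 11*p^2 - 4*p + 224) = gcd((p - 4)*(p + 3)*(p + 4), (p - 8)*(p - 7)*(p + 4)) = p + 4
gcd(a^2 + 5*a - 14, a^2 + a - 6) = a - 2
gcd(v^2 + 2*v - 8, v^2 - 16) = v + 4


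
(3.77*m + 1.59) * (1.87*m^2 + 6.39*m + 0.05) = 7.0499*m^3 + 27.0636*m^2 + 10.3486*m + 0.0795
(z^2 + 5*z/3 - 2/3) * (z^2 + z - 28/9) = z^4 + 8*z^3/3 - 19*z^2/9 - 158*z/27 + 56/27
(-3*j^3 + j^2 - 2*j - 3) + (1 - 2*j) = -3*j^3 + j^2 - 4*j - 2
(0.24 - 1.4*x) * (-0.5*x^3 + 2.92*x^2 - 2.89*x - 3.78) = 0.7*x^4 - 4.208*x^3 + 4.7468*x^2 + 4.5984*x - 0.9072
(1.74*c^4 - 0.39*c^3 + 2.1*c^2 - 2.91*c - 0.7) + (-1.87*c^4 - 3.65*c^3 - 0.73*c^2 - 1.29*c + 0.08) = -0.13*c^4 - 4.04*c^3 + 1.37*c^2 - 4.2*c - 0.62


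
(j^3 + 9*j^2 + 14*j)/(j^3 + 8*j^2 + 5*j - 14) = j/(j - 1)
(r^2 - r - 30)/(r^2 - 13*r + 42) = (r + 5)/(r - 7)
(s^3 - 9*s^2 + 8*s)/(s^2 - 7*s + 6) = s*(s - 8)/(s - 6)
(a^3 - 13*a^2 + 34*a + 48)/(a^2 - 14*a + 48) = a + 1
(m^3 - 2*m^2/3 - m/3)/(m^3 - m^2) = (m + 1/3)/m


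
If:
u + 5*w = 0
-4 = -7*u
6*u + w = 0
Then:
No Solution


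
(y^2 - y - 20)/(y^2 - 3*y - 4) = (-y^2 + y + 20)/(-y^2 + 3*y + 4)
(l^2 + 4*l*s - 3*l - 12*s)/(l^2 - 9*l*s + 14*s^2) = (l^2 + 4*l*s - 3*l - 12*s)/(l^2 - 9*l*s + 14*s^2)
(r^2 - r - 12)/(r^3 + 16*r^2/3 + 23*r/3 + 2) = 3*(r - 4)/(3*r^2 + 7*r + 2)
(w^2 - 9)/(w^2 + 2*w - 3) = (w - 3)/(w - 1)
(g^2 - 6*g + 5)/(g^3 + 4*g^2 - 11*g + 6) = (g - 5)/(g^2 + 5*g - 6)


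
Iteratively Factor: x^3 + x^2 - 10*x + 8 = (x - 1)*(x^2 + 2*x - 8) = (x - 1)*(x + 4)*(x - 2)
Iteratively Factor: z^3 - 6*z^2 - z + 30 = (z + 2)*(z^2 - 8*z + 15) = (z - 3)*(z + 2)*(z - 5)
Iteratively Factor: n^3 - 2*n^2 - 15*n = (n - 5)*(n^2 + 3*n) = n*(n - 5)*(n + 3)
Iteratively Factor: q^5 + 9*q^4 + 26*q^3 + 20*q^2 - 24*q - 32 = (q + 4)*(q^4 + 5*q^3 + 6*q^2 - 4*q - 8) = (q + 2)*(q + 4)*(q^3 + 3*q^2 - 4) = (q - 1)*(q + 2)*(q + 4)*(q^2 + 4*q + 4) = (q - 1)*(q + 2)^2*(q + 4)*(q + 2)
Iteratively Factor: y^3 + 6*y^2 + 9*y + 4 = (y + 1)*(y^2 + 5*y + 4) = (y + 1)*(y + 4)*(y + 1)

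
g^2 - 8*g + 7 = (g - 7)*(g - 1)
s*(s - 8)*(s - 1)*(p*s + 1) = p*s^4 - 9*p*s^3 + 8*p*s^2 + s^3 - 9*s^2 + 8*s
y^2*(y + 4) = y^3 + 4*y^2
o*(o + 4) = o^2 + 4*o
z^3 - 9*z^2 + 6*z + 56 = (z - 7)*(z - 4)*(z + 2)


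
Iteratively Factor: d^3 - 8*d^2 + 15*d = (d - 5)*(d^2 - 3*d) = (d - 5)*(d - 3)*(d)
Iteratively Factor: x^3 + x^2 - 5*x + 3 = (x - 1)*(x^2 + 2*x - 3) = (x - 1)*(x + 3)*(x - 1)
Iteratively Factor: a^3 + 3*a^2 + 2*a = (a + 2)*(a^2 + a) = (a + 1)*(a + 2)*(a)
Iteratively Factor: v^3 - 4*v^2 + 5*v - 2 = (v - 1)*(v^2 - 3*v + 2) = (v - 2)*(v - 1)*(v - 1)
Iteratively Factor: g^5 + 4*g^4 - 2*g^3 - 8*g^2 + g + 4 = (g - 1)*(g^4 + 5*g^3 + 3*g^2 - 5*g - 4) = (g - 1)*(g + 4)*(g^3 + g^2 - g - 1) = (g - 1)*(g + 1)*(g + 4)*(g^2 - 1) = (g - 1)^2*(g + 1)*(g + 4)*(g + 1)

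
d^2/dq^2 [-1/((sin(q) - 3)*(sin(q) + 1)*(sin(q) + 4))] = (9*sin(q)^5 + 13*sin(q)^4 - 31*sin(q)^3 + 41*sin(q)^2 + 218*sin(q) - 290)/((sin(q) - 3)^3*(sin(q) + 1)^2*(sin(q) + 4)^3)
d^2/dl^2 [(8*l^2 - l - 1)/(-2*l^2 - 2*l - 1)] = 4*(18*l^3 + 30*l^2 + 3*l - 4)/(8*l^6 + 24*l^5 + 36*l^4 + 32*l^3 + 18*l^2 + 6*l + 1)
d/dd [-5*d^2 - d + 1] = -10*d - 1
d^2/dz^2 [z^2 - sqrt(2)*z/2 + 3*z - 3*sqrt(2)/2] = 2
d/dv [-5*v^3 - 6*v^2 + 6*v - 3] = -15*v^2 - 12*v + 6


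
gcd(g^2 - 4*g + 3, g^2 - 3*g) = g - 3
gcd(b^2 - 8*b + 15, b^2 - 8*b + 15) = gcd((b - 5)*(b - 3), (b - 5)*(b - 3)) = b^2 - 8*b + 15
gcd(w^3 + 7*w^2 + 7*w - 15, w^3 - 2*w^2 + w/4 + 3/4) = w - 1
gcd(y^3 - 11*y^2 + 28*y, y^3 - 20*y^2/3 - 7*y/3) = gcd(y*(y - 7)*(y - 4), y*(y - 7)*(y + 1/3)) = y^2 - 7*y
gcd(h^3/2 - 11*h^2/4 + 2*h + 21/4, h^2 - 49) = 1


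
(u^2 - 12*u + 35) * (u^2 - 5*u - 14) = u^4 - 17*u^3 + 81*u^2 - 7*u - 490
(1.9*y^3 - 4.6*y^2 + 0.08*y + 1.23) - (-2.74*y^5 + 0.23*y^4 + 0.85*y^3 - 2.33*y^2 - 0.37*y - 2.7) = 2.74*y^5 - 0.23*y^4 + 1.05*y^3 - 2.27*y^2 + 0.45*y + 3.93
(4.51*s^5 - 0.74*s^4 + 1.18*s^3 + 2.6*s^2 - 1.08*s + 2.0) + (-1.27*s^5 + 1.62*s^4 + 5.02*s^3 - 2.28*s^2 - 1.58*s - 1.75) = 3.24*s^5 + 0.88*s^4 + 6.2*s^3 + 0.32*s^2 - 2.66*s + 0.25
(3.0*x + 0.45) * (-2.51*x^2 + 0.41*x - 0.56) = -7.53*x^3 + 0.1005*x^2 - 1.4955*x - 0.252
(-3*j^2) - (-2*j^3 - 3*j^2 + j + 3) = 2*j^3 - j - 3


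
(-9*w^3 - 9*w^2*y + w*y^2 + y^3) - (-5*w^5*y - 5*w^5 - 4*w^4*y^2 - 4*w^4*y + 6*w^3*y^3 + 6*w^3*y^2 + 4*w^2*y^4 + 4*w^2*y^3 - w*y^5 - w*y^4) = 5*w^5*y + 5*w^5 + 4*w^4*y^2 + 4*w^4*y - 6*w^3*y^3 - 6*w^3*y^2 - 9*w^3 - 4*w^2*y^4 - 4*w^2*y^3 - 9*w^2*y + w*y^5 + w*y^4 + w*y^2 + y^3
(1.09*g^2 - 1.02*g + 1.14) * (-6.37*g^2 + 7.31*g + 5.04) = -6.9433*g^4 + 14.4653*g^3 - 9.2244*g^2 + 3.1926*g + 5.7456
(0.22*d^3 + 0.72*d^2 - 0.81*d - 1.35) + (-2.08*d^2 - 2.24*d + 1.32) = 0.22*d^3 - 1.36*d^2 - 3.05*d - 0.03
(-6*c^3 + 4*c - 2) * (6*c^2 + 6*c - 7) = -36*c^5 - 36*c^4 + 66*c^3 + 12*c^2 - 40*c + 14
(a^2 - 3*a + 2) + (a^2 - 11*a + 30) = 2*a^2 - 14*a + 32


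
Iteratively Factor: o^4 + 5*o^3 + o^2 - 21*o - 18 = (o + 3)*(o^3 + 2*o^2 - 5*o - 6) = (o + 3)^2*(o^2 - o - 2) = (o - 2)*(o + 3)^2*(o + 1)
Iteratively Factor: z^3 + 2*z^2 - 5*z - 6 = (z + 3)*(z^2 - z - 2) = (z - 2)*(z + 3)*(z + 1)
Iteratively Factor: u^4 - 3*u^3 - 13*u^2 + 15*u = (u - 5)*(u^3 + 2*u^2 - 3*u) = (u - 5)*(u + 3)*(u^2 - u) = (u - 5)*(u - 1)*(u + 3)*(u)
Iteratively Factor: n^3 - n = (n + 1)*(n^2 - n) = (n - 1)*(n + 1)*(n)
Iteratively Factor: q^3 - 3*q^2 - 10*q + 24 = (q + 3)*(q^2 - 6*q + 8) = (q - 4)*(q + 3)*(q - 2)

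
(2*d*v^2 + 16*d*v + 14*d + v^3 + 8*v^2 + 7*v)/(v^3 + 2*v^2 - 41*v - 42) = (2*d + v)/(v - 6)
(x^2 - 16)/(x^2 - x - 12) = (x + 4)/(x + 3)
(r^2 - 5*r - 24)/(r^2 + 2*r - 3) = (r - 8)/(r - 1)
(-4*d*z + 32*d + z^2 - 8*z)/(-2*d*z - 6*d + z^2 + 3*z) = (4*d*z - 32*d - z^2 + 8*z)/(2*d*z + 6*d - z^2 - 3*z)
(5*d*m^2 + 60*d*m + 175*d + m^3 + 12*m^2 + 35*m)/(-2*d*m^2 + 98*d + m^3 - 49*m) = (-5*d*m - 25*d - m^2 - 5*m)/(2*d*m - 14*d - m^2 + 7*m)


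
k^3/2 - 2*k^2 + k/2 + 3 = (k/2 + 1/2)*(k - 3)*(k - 2)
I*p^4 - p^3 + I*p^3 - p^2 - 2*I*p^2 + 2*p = p*(p + 2)*(p + I)*(I*p - I)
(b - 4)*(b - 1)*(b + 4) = b^3 - b^2 - 16*b + 16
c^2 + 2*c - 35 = (c - 5)*(c + 7)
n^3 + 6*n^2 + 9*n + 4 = (n + 1)^2*(n + 4)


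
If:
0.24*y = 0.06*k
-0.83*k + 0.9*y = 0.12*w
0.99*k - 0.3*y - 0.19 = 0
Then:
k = 0.21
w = -1.05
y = 0.05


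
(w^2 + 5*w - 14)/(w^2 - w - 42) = (-w^2 - 5*w + 14)/(-w^2 + w + 42)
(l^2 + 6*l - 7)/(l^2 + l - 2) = (l + 7)/(l + 2)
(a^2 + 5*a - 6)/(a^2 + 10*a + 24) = (a - 1)/(a + 4)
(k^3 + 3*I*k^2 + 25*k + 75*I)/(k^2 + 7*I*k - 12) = (k^2 + 25)/(k + 4*I)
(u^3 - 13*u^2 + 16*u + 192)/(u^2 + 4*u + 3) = (u^2 - 16*u + 64)/(u + 1)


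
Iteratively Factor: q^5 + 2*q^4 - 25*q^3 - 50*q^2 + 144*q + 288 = (q - 4)*(q^4 + 6*q^3 - q^2 - 54*q - 72) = (q - 4)*(q + 2)*(q^3 + 4*q^2 - 9*q - 36) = (q - 4)*(q + 2)*(q + 4)*(q^2 - 9) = (q - 4)*(q - 3)*(q + 2)*(q + 4)*(q + 3)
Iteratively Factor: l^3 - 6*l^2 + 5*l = (l - 5)*(l^2 - l) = (l - 5)*(l - 1)*(l)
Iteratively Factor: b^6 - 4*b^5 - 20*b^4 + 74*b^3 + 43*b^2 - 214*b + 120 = (b - 3)*(b^5 - b^4 - 23*b^3 + 5*b^2 + 58*b - 40) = (b - 3)*(b + 2)*(b^4 - 3*b^3 - 17*b^2 + 39*b - 20) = (b - 3)*(b - 1)*(b + 2)*(b^3 - 2*b^2 - 19*b + 20) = (b - 3)*(b - 1)^2*(b + 2)*(b^2 - b - 20) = (b - 5)*(b - 3)*(b - 1)^2*(b + 2)*(b + 4)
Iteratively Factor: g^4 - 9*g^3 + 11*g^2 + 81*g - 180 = (g - 3)*(g^3 - 6*g^2 - 7*g + 60) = (g - 5)*(g - 3)*(g^2 - g - 12) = (g - 5)*(g - 3)*(g + 3)*(g - 4)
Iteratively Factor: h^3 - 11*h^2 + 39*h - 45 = (h - 3)*(h^2 - 8*h + 15) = (h - 5)*(h - 3)*(h - 3)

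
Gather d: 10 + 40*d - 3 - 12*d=28*d + 7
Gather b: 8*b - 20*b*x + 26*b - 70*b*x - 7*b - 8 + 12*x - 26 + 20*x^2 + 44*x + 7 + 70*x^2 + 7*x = b*(27 - 90*x) + 90*x^2 + 63*x - 27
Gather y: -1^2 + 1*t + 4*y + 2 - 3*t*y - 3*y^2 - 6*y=t - 3*y^2 + y*(-3*t - 2) + 1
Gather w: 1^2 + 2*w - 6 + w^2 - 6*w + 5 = w^2 - 4*w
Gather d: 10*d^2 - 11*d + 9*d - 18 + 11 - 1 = 10*d^2 - 2*d - 8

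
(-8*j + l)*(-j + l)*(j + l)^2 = 8*j^4 + 7*j^3*l - 9*j^2*l^2 - 7*j*l^3 + l^4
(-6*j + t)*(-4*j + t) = 24*j^2 - 10*j*t + t^2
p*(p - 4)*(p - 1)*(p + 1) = p^4 - 4*p^3 - p^2 + 4*p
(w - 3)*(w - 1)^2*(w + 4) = w^4 - w^3 - 13*w^2 + 25*w - 12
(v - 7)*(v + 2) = v^2 - 5*v - 14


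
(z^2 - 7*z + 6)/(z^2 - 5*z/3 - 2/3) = 3*(-z^2 + 7*z - 6)/(-3*z^2 + 5*z + 2)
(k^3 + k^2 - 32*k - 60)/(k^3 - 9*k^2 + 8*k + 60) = (k + 5)/(k - 5)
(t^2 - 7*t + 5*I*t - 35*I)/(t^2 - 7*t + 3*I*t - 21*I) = (t + 5*I)/(t + 3*I)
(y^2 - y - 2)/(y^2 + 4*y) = (y^2 - y - 2)/(y*(y + 4))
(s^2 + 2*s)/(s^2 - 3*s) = (s + 2)/(s - 3)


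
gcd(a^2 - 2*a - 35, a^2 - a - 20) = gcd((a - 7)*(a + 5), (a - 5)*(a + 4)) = 1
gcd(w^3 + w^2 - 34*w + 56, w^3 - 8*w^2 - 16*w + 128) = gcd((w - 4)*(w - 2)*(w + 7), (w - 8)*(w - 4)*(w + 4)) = w - 4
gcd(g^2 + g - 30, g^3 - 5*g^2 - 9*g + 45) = g - 5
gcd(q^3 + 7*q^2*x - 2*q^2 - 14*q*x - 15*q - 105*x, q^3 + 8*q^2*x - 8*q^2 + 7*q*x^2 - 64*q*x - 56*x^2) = q + 7*x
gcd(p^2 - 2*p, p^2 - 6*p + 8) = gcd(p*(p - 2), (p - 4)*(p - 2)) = p - 2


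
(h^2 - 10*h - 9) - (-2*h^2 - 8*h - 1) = 3*h^2 - 2*h - 8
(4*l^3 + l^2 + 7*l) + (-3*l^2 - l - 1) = 4*l^3 - 2*l^2 + 6*l - 1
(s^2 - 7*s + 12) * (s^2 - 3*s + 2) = s^4 - 10*s^3 + 35*s^2 - 50*s + 24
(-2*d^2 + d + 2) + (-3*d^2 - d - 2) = -5*d^2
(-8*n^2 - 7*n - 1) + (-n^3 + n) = -n^3 - 8*n^2 - 6*n - 1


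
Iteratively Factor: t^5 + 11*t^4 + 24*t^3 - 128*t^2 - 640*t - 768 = (t + 4)*(t^4 + 7*t^3 - 4*t^2 - 112*t - 192) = (t + 4)^2*(t^3 + 3*t^2 - 16*t - 48) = (t - 4)*(t + 4)^2*(t^2 + 7*t + 12) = (t - 4)*(t + 3)*(t + 4)^2*(t + 4)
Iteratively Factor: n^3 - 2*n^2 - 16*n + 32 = (n - 2)*(n^2 - 16) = (n - 2)*(n + 4)*(n - 4)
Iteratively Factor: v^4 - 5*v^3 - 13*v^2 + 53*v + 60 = (v + 1)*(v^3 - 6*v^2 - 7*v + 60) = (v + 1)*(v + 3)*(v^2 - 9*v + 20) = (v - 5)*(v + 1)*(v + 3)*(v - 4)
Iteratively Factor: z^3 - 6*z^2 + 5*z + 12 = (z - 3)*(z^2 - 3*z - 4) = (z - 3)*(z + 1)*(z - 4)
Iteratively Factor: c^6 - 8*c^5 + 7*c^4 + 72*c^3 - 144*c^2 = (c + 3)*(c^5 - 11*c^4 + 40*c^3 - 48*c^2) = c*(c + 3)*(c^4 - 11*c^3 + 40*c^2 - 48*c) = c*(c - 3)*(c + 3)*(c^3 - 8*c^2 + 16*c) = c*(c - 4)*(c - 3)*(c + 3)*(c^2 - 4*c) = c*(c - 4)^2*(c - 3)*(c + 3)*(c)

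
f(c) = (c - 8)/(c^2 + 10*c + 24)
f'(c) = (-2*c - 10)*(c - 8)/(c^2 + 10*c + 24)^2 + 1/(c^2 + 10*c + 24) = (c^2 + 10*c - 2*(c - 8)*(c + 5) + 24)/(c^2 + 10*c + 24)^2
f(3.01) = -0.08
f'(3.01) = 0.04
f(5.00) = -0.03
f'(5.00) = 0.02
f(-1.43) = -0.80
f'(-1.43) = 0.57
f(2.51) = -0.10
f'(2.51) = 0.04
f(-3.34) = -6.46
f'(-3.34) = 12.78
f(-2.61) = -2.25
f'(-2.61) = 2.50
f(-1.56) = -0.88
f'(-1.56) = 0.65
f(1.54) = -0.15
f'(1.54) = 0.07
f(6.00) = -0.02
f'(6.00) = 0.01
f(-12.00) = -0.42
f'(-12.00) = -0.10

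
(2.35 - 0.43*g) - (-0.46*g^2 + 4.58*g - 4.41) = 0.46*g^2 - 5.01*g + 6.76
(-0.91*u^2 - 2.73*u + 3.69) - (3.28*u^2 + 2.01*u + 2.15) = -4.19*u^2 - 4.74*u + 1.54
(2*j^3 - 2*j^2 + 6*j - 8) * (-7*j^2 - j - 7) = -14*j^5 + 12*j^4 - 54*j^3 + 64*j^2 - 34*j + 56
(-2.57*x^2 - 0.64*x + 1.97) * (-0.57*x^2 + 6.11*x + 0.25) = 1.4649*x^4 - 15.3379*x^3 - 5.6758*x^2 + 11.8767*x + 0.4925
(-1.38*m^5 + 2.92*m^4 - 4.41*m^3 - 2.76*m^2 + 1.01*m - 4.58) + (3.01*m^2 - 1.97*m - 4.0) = -1.38*m^5 + 2.92*m^4 - 4.41*m^3 + 0.25*m^2 - 0.96*m - 8.58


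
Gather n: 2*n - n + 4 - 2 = n + 2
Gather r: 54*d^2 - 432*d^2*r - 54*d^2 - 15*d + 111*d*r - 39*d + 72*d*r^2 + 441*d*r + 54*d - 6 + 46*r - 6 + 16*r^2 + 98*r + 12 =r^2*(72*d + 16) + r*(-432*d^2 + 552*d + 144)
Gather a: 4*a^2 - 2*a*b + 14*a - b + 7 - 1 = 4*a^2 + a*(14 - 2*b) - b + 6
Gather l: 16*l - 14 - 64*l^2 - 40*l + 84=-64*l^2 - 24*l + 70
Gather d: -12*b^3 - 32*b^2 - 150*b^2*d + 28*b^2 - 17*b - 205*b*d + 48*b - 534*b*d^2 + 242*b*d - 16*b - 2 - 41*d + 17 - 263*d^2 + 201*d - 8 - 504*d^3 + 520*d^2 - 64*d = -12*b^3 - 4*b^2 + 15*b - 504*d^3 + d^2*(257 - 534*b) + d*(-150*b^2 + 37*b + 96) + 7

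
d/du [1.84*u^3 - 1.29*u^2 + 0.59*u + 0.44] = 5.52*u^2 - 2.58*u + 0.59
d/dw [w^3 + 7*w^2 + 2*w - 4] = 3*w^2 + 14*w + 2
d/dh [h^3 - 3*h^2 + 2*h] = 3*h^2 - 6*h + 2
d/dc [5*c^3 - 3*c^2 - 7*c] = 15*c^2 - 6*c - 7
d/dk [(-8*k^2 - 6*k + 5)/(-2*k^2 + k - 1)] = (-20*k^2 + 36*k + 1)/(4*k^4 - 4*k^3 + 5*k^2 - 2*k + 1)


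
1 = 1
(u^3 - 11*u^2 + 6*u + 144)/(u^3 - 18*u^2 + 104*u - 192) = (u + 3)/(u - 4)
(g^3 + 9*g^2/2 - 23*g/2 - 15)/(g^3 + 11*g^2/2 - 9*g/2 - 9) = (2*g - 5)/(2*g - 3)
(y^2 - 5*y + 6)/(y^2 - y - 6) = (y - 2)/(y + 2)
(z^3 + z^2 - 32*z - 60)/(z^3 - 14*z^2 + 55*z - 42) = (z^2 + 7*z + 10)/(z^2 - 8*z + 7)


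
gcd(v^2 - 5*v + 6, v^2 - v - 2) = v - 2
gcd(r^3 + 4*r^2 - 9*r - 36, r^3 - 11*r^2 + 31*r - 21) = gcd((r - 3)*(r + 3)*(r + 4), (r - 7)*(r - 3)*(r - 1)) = r - 3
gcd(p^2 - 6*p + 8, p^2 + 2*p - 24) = p - 4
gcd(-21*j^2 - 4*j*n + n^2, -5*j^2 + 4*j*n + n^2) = 1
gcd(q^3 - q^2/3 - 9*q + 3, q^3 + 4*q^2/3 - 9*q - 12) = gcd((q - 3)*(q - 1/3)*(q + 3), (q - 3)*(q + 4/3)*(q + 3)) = q^2 - 9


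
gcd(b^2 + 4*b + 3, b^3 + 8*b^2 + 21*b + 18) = b + 3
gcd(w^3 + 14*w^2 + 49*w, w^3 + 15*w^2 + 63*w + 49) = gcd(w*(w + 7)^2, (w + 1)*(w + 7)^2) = w^2 + 14*w + 49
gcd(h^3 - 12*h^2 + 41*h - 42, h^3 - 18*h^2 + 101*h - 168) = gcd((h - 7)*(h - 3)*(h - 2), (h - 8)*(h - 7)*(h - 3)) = h^2 - 10*h + 21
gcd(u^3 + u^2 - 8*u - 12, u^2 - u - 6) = u^2 - u - 6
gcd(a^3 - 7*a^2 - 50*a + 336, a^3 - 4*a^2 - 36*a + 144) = a - 6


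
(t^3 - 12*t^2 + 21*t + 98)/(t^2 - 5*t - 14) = t - 7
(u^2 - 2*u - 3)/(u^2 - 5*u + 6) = (u + 1)/(u - 2)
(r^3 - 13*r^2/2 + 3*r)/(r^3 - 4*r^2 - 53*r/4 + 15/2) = 2*r/(2*r + 5)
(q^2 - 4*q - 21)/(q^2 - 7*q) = (q + 3)/q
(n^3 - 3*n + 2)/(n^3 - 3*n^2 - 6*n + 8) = (n - 1)/(n - 4)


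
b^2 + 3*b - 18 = (b - 3)*(b + 6)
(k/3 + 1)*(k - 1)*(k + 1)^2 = k^4/3 + 4*k^3/3 + 2*k^2/3 - 4*k/3 - 1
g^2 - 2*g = g*(g - 2)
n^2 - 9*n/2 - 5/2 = (n - 5)*(n + 1/2)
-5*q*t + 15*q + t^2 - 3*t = (-5*q + t)*(t - 3)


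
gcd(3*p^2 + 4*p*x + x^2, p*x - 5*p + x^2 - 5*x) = p + x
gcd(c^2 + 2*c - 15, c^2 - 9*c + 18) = c - 3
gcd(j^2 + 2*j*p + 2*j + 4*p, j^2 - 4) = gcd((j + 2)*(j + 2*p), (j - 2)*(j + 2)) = j + 2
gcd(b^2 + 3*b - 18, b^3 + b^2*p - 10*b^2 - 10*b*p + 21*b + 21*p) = b - 3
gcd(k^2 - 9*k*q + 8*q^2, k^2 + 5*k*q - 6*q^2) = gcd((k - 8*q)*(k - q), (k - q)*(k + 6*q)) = -k + q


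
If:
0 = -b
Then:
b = 0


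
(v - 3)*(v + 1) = v^2 - 2*v - 3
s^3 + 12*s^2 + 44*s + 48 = (s + 2)*(s + 4)*(s + 6)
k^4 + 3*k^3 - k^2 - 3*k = k*(k - 1)*(k + 1)*(k + 3)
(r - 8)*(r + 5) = r^2 - 3*r - 40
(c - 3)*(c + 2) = c^2 - c - 6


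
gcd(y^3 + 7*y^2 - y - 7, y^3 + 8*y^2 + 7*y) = y^2 + 8*y + 7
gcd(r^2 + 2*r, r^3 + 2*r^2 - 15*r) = r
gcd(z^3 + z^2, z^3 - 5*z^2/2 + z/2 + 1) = 1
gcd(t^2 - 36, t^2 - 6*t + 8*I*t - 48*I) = t - 6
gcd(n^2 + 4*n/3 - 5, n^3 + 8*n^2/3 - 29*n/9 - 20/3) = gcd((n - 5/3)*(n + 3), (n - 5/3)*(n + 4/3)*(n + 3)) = n^2 + 4*n/3 - 5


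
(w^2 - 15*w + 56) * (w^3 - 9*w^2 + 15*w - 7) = w^5 - 24*w^4 + 206*w^3 - 736*w^2 + 945*w - 392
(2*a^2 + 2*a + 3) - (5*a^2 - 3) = -3*a^2 + 2*a + 6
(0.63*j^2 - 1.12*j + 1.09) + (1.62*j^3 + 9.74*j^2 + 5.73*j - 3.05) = 1.62*j^3 + 10.37*j^2 + 4.61*j - 1.96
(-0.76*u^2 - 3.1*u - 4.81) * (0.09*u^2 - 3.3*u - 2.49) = -0.0684*u^4 + 2.229*u^3 + 11.6895*u^2 + 23.592*u + 11.9769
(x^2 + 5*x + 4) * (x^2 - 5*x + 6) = x^4 - 15*x^2 + 10*x + 24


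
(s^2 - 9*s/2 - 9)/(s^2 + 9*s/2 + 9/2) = (s - 6)/(s + 3)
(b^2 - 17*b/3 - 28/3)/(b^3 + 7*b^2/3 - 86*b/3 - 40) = (b - 7)/(b^2 + b - 30)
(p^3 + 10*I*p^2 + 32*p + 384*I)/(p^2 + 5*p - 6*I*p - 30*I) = (p^2 + 16*I*p - 64)/(p + 5)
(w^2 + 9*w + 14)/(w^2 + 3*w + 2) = (w + 7)/(w + 1)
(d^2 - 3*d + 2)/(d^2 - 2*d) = (d - 1)/d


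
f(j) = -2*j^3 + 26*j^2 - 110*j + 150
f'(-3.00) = -320.00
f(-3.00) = 768.00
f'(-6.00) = -638.00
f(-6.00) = 2178.00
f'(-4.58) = -474.02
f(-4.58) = 1391.33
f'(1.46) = -46.87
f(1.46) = 38.60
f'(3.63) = -0.30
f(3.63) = -2.36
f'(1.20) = -56.24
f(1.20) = 51.98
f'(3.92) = 1.64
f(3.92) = -2.15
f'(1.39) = -49.31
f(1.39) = 41.96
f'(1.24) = -54.75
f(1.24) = 49.76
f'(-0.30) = -126.14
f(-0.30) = 185.39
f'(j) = -6*j^2 + 52*j - 110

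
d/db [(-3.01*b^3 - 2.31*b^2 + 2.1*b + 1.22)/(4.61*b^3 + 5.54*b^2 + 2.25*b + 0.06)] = (-6.02629999999999*b^4 - 32.907*b^3 - 34.2459*b^2 - 13.7948*b - 2.619)/(21.2521*b^6 + 51.0788*b^5 + 51.4366*b^4 + 25.4832*b^3 + 5.7273*b^2 + 0.27*b + 0.0036)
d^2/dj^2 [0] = 0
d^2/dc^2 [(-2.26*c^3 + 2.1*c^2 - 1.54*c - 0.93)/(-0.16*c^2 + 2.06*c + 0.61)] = (-5.55111512312578e-17*c^5 + 1.77635683940025e-15*c^4 + 18.316752*c^3 + 15.952584*c^2 + 4.108332*c + 2.641484)/(0.004096*c^6 - 0.158208*c^5 + 1.99008*c^4 - 7.53548*c^3 - 7.58718*c^2 - 2.299578*c - 0.226981)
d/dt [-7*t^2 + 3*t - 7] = 3 - 14*t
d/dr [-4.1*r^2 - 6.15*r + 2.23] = -8.2*r - 6.15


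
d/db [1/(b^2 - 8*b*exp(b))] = 2*(4*b*exp(b) - b + 4*exp(b))/(b^2*(b - 8*exp(b))^2)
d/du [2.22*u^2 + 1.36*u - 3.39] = 4.44*u + 1.36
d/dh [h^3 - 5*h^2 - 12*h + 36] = 3*h^2 - 10*h - 12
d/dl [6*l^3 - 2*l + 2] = 18*l^2 - 2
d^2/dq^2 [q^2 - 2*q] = 2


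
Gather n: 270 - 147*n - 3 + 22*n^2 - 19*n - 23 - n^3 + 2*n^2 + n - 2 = -n^3 + 24*n^2 - 165*n + 242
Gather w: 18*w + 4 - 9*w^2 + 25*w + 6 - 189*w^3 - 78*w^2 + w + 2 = -189*w^3 - 87*w^2 + 44*w + 12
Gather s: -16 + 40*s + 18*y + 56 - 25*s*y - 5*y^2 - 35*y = s*(40 - 25*y) - 5*y^2 - 17*y + 40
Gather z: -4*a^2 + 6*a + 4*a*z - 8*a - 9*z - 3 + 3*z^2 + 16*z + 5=-4*a^2 - 2*a + 3*z^2 + z*(4*a + 7) + 2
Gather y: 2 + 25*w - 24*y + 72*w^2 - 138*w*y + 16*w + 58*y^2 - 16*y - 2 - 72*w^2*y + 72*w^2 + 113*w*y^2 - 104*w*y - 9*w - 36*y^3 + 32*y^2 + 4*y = 144*w^2 + 32*w - 36*y^3 + y^2*(113*w + 90) + y*(-72*w^2 - 242*w - 36)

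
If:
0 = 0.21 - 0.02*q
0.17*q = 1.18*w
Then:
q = 10.50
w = 1.51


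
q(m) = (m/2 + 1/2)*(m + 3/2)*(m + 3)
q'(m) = (m/2 + 1/2)*(m + 3/2) + (m/2 + 1/2)*(m + 3) + (m + 3/2)*(m + 3)/2 = 3*m^2/2 + 11*m/2 + 9/2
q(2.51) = 38.78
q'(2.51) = 27.76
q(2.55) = 39.90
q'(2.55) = 28.28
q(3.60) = 77.42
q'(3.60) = 43.74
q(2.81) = 47.70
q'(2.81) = 31.80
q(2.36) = 34.76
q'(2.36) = 25.83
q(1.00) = 10.00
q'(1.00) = 11.50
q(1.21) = 12.61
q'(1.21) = 13.35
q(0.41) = 4.59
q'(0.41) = 7.01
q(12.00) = 1316.25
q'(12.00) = 286.50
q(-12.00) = -519.75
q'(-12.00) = 154.50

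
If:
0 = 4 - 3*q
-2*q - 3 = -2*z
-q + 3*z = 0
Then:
No Solution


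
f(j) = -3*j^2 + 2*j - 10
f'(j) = 2 - 6*j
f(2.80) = -27.92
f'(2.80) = -14.80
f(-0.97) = -14.76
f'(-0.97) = 7.82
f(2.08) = -18.82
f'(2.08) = -10.48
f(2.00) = -18.00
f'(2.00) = -10.00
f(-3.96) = -64.96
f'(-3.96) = 25.76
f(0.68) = -10.03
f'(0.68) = -2.08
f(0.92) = -10.70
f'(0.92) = -3.52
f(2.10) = -19.03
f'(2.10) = -10.60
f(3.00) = -31.00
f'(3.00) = -16.00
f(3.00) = -31.00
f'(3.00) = -16.00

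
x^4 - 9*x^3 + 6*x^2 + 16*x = x*(x - 8)*(x - 2)*(x + 1)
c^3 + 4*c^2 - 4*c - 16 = (c - 2)*(c + 2)*(c + 4)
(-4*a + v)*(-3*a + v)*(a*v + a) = 12*a^3*v + 12*a^3 - 7*a^2*v^2 - 7*a^2*v + a*v^3 + a*v^2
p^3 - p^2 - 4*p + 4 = (p - 2)*(p - 1)*(p + 2)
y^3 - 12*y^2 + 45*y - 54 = (y - 6)*(y - 3)^2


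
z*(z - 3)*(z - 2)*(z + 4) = z^4 - z^3 - 14*z^2 + 24*z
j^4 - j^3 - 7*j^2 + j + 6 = (j - 3)*(j - 1)*(j + 1)*(j + 2)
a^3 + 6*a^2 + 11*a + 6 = (a + 1)*(a + 2)*(a + 3)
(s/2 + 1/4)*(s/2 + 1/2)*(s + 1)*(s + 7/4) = s^4/4 + 17*s^3/16 + 51*s^2/32 + s + 7/32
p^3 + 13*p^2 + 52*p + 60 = (p + 2)*(p + 5)*(p + 6)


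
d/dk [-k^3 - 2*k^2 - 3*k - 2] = -3*k^2 - 4*k - 3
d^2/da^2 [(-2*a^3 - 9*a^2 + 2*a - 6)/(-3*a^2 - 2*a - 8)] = 4*(-56*a^3 - 195*a^2 + 318*a + 244)/(27*a^6 + 54*a^5 + 252*a^4 + 296*a^3 + 672*a^2 + 384*a + 512)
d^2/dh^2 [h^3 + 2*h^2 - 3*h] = 6*h + 4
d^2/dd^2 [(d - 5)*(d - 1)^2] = 6*d - 14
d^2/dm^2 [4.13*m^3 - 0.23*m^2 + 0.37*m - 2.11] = 24.78*m - 0.46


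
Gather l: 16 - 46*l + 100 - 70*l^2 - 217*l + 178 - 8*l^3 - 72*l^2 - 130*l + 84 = -8*l^3 - 142*l^2 - 393*l + 378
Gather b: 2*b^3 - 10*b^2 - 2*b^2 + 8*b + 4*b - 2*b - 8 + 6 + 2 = 2*b^3 - 12*b^2 + 10*b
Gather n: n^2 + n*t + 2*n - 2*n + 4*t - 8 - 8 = n^2 + n*t + 4*t - 16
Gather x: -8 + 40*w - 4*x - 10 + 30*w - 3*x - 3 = 70*w - 7*x - 21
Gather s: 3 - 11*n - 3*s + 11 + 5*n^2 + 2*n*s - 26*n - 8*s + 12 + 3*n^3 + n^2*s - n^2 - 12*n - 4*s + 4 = 3*n^3 + 4*n^2 - 49*n + s*(n^2 + 2*n - 15) + 30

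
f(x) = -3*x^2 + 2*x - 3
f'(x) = 2 - 6*x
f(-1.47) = -12.42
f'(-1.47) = 10.82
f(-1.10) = -8.83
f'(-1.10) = 8.60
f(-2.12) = -20.72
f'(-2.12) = 14.72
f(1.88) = -9.84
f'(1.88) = -9.28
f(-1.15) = -9.27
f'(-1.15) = 8.90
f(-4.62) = -76.27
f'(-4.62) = 29.72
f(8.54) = -204.71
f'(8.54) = -49.24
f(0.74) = -3.16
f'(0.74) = -2.44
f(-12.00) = -459.00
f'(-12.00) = 74.00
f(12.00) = -411.00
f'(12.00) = -70.00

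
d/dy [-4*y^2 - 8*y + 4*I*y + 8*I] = -8*y - 8 + 4*I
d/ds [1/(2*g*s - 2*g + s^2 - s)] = (-2*g - 2*s + 1)/(2*g*s - 2*g + s^2 - s)^2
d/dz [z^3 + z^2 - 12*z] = 3*z^2 + 2*z - 12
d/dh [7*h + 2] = 7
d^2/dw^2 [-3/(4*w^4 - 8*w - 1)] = 48*(3*w^2*(-4*w^4 + 8*w + 1) + 8*(2*w^3 - 1)^2)/(-4*w^4 + 8*w + 1)^3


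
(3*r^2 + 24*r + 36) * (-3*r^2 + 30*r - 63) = -9*r^4 + 18*r^3 + 423*r^2 - 432*r - 2268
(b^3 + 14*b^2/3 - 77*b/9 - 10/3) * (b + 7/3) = b^4 + 7*b^3 + 7*b^2/3 - 629*b/27 - 70/9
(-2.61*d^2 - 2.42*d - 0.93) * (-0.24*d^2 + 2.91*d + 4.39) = 0.6264*d^4 - 7.0143*d^3 - 18.2769*d^2 - 13.3301*d - 4.0827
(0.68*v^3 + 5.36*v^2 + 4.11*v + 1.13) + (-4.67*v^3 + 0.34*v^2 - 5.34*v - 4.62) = -3.99*v^3 + 5.7*v^2 - 1.23*v - 3.49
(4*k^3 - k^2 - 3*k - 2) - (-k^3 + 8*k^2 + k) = 5*k^3 - 9*k^2 - 4*k - 2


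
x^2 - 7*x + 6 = (x - 6)*(x - 1)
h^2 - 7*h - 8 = (h - 8)*(h + 1)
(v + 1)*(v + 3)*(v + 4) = v^3 + 8*v^2 + 19*v + 12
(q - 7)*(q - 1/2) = q^2 - 15*q/2 + 7/2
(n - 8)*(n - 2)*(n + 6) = n^3 - 4*n^2 - 44*n + 96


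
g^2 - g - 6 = (g - 3)*(g + 2)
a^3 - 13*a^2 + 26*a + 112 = (a - 8)*(a - 7)*(a + 2)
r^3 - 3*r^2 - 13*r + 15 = (r - 5)*(r - 1)*(r + 3)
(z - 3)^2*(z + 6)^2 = z^4 + 6*z^3 - 27*z^2 - 108*z + 324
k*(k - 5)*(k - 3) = k^3 - 8*k^2 + 15*k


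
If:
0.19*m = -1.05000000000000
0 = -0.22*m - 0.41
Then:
No Solution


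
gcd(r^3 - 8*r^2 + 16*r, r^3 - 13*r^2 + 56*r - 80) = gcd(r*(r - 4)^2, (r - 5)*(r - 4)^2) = r^2 - 8*r + 16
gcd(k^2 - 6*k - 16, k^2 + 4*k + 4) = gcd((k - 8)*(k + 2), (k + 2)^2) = k + 2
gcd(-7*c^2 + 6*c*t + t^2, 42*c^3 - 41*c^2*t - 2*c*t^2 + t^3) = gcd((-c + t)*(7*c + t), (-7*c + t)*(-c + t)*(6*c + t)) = -c + t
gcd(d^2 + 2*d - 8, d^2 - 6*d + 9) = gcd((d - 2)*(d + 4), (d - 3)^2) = 1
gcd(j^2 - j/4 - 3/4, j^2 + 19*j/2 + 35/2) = 1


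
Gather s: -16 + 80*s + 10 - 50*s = 30*s - 6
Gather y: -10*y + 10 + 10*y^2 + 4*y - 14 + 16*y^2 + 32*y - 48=26*y^2 + 26*y - 52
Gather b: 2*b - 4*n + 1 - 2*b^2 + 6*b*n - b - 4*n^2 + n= -2*b^2 + b*(6*n + 1) - 4*n^2 - 3*n + 1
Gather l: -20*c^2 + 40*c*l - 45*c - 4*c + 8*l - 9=-20*c^2 - 49*c + l*(40*c + 8) - 9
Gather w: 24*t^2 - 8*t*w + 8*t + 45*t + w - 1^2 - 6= 24*t^2 + 53*t + w*(1 - 8*t) - 7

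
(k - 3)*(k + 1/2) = k^2 - 5*k/2 - 3/2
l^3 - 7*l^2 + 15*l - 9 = (l - 3)^2*(l - 1)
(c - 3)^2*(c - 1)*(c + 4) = c^4 - 3*c^3 - 13*c^2 + 51*c - 36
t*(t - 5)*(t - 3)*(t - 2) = t^4 - 10*t^3 + 31*t^2 - 30*t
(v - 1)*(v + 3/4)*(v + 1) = v^3 + 3*v^2/4 - v - 3/4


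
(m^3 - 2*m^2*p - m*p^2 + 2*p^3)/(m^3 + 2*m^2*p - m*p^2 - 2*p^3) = (m - 2*p)/(m + 2*p)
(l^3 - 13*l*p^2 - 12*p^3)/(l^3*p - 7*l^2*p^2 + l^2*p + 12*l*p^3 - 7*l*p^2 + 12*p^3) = (-l^2 - 4*l*p - 3*p^2)/(p*(-l^2 + 3*l*p - l + 3*p))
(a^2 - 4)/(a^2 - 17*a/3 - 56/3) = 3*(4 - a^2)/(-3*a^2 + 17*a + 56)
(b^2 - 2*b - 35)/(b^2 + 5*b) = (b - 7)/b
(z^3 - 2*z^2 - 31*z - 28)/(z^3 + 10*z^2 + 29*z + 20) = (z - 7)/(z + 5)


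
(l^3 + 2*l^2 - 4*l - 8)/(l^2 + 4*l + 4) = l - 2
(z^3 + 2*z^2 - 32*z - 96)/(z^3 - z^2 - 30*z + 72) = (z^3 + 2*z^2 - 32*z - 96)/(z^3 - z^2 - 30*z + 72)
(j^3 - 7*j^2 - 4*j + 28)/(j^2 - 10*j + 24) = (j^3 - 7*j^2 - 4*j + 28)/(j^2 - 10*j + 24)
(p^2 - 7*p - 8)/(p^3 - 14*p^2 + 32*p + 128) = (p + 1)/(p^2 - 6*p - 16)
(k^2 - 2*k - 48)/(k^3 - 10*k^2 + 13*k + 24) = (k + 6)/(k^2 - 2*k - 3)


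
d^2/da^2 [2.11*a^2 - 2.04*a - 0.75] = 4.22000000000000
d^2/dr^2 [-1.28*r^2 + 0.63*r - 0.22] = -2.56000000000000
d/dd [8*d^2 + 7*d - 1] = 16*d + 7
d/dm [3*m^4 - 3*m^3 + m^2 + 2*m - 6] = 12*m^3 - 9*m^2 + 2*m + 2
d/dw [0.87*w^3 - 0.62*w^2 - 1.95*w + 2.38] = 2.61*w^2 - 1.24*w - 1.95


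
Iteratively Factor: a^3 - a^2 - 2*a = (a)*(a^2 - a - 2) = a*(a + 1)*(a - 2)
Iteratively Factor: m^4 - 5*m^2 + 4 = (m - 1)*(m^3 + m^2 - 4*m - 4) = (m - 1)*(m + 2)*(m^2 - m - 2) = (m - 2)*(m - 1)*(m + 2)*(m + 1)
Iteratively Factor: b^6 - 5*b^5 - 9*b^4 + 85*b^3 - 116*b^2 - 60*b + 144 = (b - 2)*(b^5 - 3*b^4 - 15*b^3 + 55*b^2 - 6*b - 72) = (b - 3)*(b - 2)*(b^4 - 15*b^2 + 10*b + 24) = (b - 3)*(b - 2)^2*(b^3 + 2*b^2 - 11*b - 12) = (b - 3)^2*(b - 2)^2*(b^2 + 5*b + 4) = (b - 3)^2*(b - 2)^2*(b + 4)*(b + 1)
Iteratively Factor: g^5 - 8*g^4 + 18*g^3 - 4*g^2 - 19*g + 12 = (g - 1)*(g^4 - 7*g^3 + 11*g^2 + 7*g - 12) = (g - 3)*(g - 1)*(g^3 - 4*g^2 - g + 4) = (g - 3)*(g - 1)^2*(g^2 - 3*g - 4) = (g - 3)*(g - 1)^2*(g + 1)*(g - 4)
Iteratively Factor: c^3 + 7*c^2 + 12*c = (c + 3)*(c^2 + 4*c) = (c + 3)*(c + 4)*(c)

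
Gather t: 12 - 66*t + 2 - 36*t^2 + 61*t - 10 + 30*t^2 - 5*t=-6*t^2 - 10*t + 4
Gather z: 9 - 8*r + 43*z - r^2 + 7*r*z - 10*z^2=-r^2 - 8*r - 10*z^2 + z*(7*r + 43) + 9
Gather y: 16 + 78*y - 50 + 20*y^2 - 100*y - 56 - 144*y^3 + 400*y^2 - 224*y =-144*y^3 + 420*y^2 - 246*y - 90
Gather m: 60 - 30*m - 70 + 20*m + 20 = 10 - 10*m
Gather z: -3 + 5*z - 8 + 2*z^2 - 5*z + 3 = 2*z^2 - 8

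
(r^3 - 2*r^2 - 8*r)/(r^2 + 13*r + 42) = r*(r^2 - 2*r - 8)/(r^2 + 13*r + 42)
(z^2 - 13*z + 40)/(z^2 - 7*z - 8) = (z - 5)/(z + 1)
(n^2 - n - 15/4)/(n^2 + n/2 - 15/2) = (n + 3/2)/(n + 3)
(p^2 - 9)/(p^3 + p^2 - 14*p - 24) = (p - 3)/(p^2 - 2*p - 8)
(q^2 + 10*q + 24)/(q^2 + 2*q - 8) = (q + 6)/(q - 2)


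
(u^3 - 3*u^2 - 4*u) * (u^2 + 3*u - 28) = u^5 - 41*u^3 + 72*u^2 + 112*u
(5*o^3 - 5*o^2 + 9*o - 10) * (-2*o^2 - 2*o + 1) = -10*o^5 - 3*o^3 - 3*o^2 + 29*o - 10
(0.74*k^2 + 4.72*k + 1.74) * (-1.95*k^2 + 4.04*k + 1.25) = -1.443*k^4 - 6.2144*k^3 + 16.6008*k^2 + 12.9296*k + 2.175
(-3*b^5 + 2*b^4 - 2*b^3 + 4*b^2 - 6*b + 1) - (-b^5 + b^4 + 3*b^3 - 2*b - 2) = -2*b^5 + b^4 - 5*b^3 + 4*b^2 - 4*b + 3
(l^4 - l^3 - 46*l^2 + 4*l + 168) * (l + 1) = l^5 - 47*l^3 - 42*l^2 + 172*l + 168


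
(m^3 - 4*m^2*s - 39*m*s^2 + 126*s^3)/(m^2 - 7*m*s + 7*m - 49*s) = (m^2 + 3*m*s - 18*s^2)/(m + 7)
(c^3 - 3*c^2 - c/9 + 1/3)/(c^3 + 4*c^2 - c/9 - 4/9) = (c - 3)/(c + 4)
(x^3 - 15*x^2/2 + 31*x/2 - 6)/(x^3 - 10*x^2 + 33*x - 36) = (x - 1/2)/(x - 3)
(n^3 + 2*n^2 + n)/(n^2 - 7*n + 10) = n*(n^2 + 2*n + 1)/(n^2 - 7*n + 10)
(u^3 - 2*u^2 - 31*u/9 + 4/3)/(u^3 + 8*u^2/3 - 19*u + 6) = (u + 4/3)/(u + 6)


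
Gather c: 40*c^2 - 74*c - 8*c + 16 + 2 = 40*c^2 - 82*c + 18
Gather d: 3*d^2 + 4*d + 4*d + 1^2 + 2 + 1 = 3*d^2 + 8*d + 4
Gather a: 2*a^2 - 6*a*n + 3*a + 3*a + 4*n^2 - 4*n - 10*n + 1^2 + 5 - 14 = 2*a^2 + a*(6 - 6*n) + 4*n^2 - 14*n - 8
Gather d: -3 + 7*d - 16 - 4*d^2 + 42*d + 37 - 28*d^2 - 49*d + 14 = 32 - 32*d^2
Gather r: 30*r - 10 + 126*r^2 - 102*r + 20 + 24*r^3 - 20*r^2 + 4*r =24*r^3 + 106*r^2 - 68*r + 10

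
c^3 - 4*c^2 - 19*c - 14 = (c - 7)*(c + 1)*(c + 2)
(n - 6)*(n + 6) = n^2 - 36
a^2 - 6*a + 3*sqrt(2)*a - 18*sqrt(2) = (a - 6)*(a + 3*sqrt(2))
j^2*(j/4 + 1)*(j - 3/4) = j^4/4 + 13*j^3/16 - 3*j^2/4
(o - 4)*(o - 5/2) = o^2 - 13*o/2 + 10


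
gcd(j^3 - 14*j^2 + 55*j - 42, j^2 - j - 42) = j - 7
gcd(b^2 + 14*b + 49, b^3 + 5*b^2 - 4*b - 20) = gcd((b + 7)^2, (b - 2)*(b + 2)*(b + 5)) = 1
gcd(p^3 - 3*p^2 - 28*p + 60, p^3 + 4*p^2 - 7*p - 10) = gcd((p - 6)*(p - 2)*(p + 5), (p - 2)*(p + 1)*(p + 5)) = p^2 + 3*p - 10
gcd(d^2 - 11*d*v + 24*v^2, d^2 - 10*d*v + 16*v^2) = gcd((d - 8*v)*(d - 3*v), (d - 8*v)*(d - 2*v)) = -d + 8*v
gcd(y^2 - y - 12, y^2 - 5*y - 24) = y + 3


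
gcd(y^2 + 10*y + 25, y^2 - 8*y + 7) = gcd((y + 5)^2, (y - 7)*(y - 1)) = 1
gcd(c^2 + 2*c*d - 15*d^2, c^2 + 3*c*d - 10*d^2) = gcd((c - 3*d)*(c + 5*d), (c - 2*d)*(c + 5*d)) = c + 5*d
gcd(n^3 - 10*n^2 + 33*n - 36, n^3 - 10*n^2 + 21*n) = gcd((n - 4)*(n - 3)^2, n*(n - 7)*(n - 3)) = n - 3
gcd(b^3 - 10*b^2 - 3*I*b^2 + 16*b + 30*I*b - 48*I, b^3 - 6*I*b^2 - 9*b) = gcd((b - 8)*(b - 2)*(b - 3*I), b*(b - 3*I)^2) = b - 3*I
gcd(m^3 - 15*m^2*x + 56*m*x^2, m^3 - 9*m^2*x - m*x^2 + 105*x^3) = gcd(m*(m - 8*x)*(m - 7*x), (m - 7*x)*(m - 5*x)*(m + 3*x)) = -m + 7*x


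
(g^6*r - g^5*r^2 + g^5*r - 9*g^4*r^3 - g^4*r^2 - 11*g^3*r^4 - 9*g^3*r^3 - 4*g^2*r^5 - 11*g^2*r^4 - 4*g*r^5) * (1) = g^6*r - g^5*r^2 + g^5*r - 9*g^4*r^3 - g^4*r^2 - 11*g^3*r^4 - 9*g^3*r^3 - 4*g^2*r^5 - 11*g^2*r^4 - 4*g*r^5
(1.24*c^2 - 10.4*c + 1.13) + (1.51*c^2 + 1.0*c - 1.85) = 2.75*c^2 - 9.4*c - 0.72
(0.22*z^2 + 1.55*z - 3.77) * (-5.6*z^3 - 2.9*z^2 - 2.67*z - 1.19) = -1.232*z^5 - 9.318*z^4 + 16.0296*z^3 + 6.5327*z^2 + 8.2214*z + 4.4863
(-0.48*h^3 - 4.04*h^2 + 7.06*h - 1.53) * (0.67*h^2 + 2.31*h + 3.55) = -0.3216*h^5 - 3.8156*h^4 - 6.3062*h^3 + 0.9415*h^2 + 21.5287*h - 5.4315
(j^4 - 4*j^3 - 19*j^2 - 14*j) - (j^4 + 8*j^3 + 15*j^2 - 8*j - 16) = -12*j^3 - 34*j^2 - 6*j + 16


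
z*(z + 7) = z^2 + 7*z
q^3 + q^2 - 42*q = q*(q - 6)*(q + 7)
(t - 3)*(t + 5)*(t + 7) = t^3 + 9*t^2 - t - 105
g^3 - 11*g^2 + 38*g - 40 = (g - 5)*(g - 4)*(g - 2)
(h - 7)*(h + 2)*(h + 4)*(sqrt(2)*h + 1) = sqrt(2)*h^4 - sqrt(2)*h^3 + h^3 - 34*sqrt(2)*h^2 - h^2 - 56*sqrt(2)*h - 34*h - 56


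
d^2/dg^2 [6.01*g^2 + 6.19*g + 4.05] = 12.0200000000000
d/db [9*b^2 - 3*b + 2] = 18*b - 3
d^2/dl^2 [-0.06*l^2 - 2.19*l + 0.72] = -0.120000000000000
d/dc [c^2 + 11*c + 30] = 2*c + 11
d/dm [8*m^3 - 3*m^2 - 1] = 6*m*(4*m - 1)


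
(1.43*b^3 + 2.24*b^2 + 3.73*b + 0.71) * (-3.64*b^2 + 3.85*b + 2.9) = -5.2052*b^5 - 2.6481*b^4 - 0.8062*b^3 + 18.2721*b^2 + 13.5505*b + 2.059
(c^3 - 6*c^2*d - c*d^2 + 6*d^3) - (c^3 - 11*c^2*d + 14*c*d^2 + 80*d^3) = 5*c^2*d - 15*c*d^2 - 74*d^3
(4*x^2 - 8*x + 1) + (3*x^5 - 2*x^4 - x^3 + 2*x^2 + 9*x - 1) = 3*x^5 - 2*x^4 - x^3 + 6*x^2 + x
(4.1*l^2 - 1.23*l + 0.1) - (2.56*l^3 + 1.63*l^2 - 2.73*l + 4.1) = -2.56*l^3 + 2.47*l^2 + 1.5*l - 4.0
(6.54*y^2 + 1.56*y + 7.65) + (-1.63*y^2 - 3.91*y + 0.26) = 4.91*y^2 - 2.35*y + 7.91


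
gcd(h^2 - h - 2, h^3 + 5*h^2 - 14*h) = h - 2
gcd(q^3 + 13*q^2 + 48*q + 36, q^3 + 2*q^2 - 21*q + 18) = q + 6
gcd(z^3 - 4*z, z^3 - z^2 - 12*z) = z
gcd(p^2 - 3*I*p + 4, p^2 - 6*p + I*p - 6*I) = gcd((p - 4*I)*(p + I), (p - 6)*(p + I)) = p + I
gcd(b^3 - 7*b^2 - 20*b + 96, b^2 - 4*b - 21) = 1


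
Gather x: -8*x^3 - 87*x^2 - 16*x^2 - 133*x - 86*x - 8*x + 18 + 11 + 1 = -8*x^3 - 103*x^2 - 227*x + 30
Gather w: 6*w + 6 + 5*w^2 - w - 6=5*w^2 + 5*w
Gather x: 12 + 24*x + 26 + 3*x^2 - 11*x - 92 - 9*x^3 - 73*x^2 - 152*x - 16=-9*x^3 - 70*x^2 - 139*x - 70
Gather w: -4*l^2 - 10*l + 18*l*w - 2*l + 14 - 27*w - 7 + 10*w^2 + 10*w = -4*l^2 - 12*l + 10*w^2 + w*(18*l - 17) + 7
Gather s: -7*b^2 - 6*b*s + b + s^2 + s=-7*b^2 + b + s^2 + s*(1 - 6*b)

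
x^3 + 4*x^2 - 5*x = x*(x - 1)*(x + 5)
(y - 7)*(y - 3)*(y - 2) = y^3 - 12*y^2 + 41*y - 42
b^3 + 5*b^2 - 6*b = b*(b - 1)*(b + 6)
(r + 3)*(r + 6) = r^2 + 9*r + 18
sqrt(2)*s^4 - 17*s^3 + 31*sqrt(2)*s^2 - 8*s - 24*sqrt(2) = (s - 6*sqrt(2))*(s - 2*sqrt(2))*(s - sqrt(2))*(sqrt(2)*s + 1)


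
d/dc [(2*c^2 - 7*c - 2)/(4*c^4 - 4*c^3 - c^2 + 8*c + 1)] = (-16*c^5 + 92*c^4 - 24*c^3 - 15*c^2 + 9)/(16*c^8 - 32*c^7 + 8*c^6 + 72*c^5 - 55*c^4 - 24*c^3 + 62*c^2 + 16*c + 1)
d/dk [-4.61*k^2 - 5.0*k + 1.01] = -9.22*k - 5.0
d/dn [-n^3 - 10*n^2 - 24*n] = -3*n^2 - 20*n - 24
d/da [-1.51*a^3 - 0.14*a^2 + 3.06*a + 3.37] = -4.53*a^2 - 0.28*a + 3.06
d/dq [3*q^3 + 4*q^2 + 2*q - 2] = 9*q^2 + 8*q + 2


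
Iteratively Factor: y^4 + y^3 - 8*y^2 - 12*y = (y + 2)*(y^3 - y^2 - 6*y) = (y + 2)^2*(y^2 - 3*y) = y*(y + 2)^2*(y - 3)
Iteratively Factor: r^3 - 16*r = (r)*(r^2 - 16) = r*(r - 4)*(r + 4)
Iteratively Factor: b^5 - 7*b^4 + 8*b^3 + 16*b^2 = (b)*(b^4 - 7*b^3 + 8*b^2 + 16*b) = b^2*(b^3 - 7*b^2 + 8*b + 16) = b^2*(b - 4)*(b^2 - 3*b - 4) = b^2*(b - 4)*(b + 1)*(b - 4)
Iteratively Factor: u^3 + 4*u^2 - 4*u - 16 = (u + 2)*(u^2 + 2*u - 8) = (u - 2)*(u + 2)*(u + 4)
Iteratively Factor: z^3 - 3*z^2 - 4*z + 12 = (z - 2)*(z^2 - z - 6) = (z - 2)*(z + 2)*(z - 3)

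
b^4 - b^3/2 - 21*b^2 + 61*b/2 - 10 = (b - 4)*(b - 1)*(b - 1/2)*(b + 5)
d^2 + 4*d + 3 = (d + 1)*(d + 3)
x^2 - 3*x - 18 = (x - 6)*(x + 3)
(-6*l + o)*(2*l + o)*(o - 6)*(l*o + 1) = -12*l^3*o^2 + 72*l^3*o - 4*l^2*o^3 + 24*l^2*o^2 - 12*l^2*o + 72*l^2 + l*o^4 - 6*l*o^3 - 4*l*o^2 + 24*l*o + o^3 - 6*o^2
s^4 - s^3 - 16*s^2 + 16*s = s*(s - 4)*(s - 1)*(s + 4)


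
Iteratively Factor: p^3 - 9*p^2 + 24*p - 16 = (p - 1)*(p^2 - 8*p + 16) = (p - 4)*(p - 1)*(p - 4)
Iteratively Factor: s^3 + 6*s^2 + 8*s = (s)*(s^2 + 6*s + 8) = s*(s + 4)*(s + 2)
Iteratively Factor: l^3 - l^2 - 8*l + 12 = (l - 2)*(l^2 + l - 6) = (l - 2)*(l + 3)*(l - 2)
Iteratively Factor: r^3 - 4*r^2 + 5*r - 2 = (r - 2)*(r^2 - 2*r + 1) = (r - 2)*(r - 1)*(r - 1)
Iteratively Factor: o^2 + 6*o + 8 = (o + 4)*(o + 2)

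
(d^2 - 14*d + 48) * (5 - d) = -d^3 + 19*d^2 - 118*d + 240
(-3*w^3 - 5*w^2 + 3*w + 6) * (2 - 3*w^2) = 9*w^5 + 15*w^4 - 15*w^3 - 28*w^2 + 6*w + 12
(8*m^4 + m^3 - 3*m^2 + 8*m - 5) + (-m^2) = 8*m^4 + m^3 - 4*m^2 + 8*m - 5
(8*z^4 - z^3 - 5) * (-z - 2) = -8*z^5 - 15*z^4 + 2*z^3 + 5*z + 10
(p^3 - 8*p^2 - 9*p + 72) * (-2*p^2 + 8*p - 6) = -2*p^5 + 24*p^4 - 52*p^3 - 168*p^2 + 630*p - 432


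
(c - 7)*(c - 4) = c^2 - 11*c + 28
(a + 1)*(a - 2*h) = a^2 - 2*a*h + a - 2*h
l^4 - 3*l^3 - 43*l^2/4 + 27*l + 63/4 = (l - 7/2)*(l - 3)*(l + 1/2)*(l + 3)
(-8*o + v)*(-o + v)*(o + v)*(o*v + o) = 8*o^4*v + 8*o^4 - o^3*v^2 - o^3*v - 8*o^2*v^3 - 8*o^2*v^2 + o*v^4 + o*v^3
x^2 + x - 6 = (x - 2)*(x + 3)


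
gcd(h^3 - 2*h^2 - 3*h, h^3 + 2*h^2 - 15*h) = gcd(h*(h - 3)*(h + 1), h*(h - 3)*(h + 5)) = h^2 - 3*h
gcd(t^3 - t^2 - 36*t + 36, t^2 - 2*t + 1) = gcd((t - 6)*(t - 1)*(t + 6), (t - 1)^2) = t - 1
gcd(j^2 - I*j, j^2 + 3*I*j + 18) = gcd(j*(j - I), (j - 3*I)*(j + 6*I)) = 1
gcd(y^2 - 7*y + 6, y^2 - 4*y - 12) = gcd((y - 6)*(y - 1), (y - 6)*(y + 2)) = y - 6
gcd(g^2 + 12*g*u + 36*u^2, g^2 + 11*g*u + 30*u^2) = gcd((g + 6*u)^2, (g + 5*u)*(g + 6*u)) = g + 6*u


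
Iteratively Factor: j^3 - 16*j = (j + 4)*(j^2 - 4*j) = (j - 4)*(j + 4)*(j)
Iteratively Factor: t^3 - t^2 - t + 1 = (t + 1)*(t^2 - 2*t + 1) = (t - 1)*(t + 1)*(t - 1)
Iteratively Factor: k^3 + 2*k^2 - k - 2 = (k + 1)*(k^2 + k - 2) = (k - 1)*(k + 1)*(k + 2)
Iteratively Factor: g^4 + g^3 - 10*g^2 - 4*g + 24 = (g + 3)*(g^3 - 2*g^2 - 4*g + 8) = (g - 2)*(g + 3)*(g^2 - 4) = (g - 2)*(g + 2)*(g + 3)*(g - 2)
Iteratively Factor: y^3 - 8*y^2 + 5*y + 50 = (y + 2)*(y^2 - 10*y + 25) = (y - 5)*(y + 2)*(y - 5)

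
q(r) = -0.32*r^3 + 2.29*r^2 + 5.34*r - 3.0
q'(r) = -0.96*r^2 + 4.58*r + 5.34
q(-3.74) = 25.80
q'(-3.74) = -25.22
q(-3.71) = 25.05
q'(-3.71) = -24.87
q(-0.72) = -5.54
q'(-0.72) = 1.54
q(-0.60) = -5.31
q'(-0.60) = 2.25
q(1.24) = 6.53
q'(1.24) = 9.54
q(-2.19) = -0.35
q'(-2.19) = -9.29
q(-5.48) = 89.17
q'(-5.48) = -48.59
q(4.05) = 34.93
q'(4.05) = 8.14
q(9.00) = -2.73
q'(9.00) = -31.20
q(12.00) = -162.12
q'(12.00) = -77.94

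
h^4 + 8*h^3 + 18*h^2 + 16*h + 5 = (h + 1)^3*(h + 5)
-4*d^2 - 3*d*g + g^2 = (-4*d + g)*(d + g)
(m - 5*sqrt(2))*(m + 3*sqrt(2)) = m^2 - 2*sqrt(2)*m - 30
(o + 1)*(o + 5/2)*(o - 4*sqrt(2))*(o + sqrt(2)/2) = o^4 - 7*sqrt(2)*o^3/2 + 7*o^3/2 - 49*sqrt(2)*o^2/4 - 3*o^2/2 - 14*o - 35*sqrt(2)*o/4 - 10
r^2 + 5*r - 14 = (r - 2)*(r + 7)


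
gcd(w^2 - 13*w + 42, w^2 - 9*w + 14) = w - 7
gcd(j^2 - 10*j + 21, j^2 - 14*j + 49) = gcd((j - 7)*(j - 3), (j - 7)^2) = j - 7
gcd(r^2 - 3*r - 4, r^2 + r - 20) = r - 4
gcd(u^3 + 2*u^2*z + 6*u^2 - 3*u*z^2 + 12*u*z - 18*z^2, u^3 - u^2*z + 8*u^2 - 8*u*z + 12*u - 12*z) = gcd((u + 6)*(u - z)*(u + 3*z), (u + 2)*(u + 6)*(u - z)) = -u^2 + u*z - 6*u + 6*z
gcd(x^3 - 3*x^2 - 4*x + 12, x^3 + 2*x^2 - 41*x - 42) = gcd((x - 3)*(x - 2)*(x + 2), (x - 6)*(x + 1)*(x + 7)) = 1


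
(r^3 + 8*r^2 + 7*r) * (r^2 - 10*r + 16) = r^5 - 2*r^4 - 57*r^3 + 58*r^2 + 112*r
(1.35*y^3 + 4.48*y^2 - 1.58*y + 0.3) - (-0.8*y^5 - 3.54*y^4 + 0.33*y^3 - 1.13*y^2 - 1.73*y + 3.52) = 0.8*y^5 + 3.54*y^4 + 1.02*y^3 + 5.61*y^2 + 0.15*y - 3.22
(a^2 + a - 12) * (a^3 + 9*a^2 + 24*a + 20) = a^5 + 10*a^4 + 21*a^3 - 64*a^2 - 268*a - 240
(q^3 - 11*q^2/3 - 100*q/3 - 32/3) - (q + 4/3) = q^3 - 11*q^2/3 - 103*q/3 - 12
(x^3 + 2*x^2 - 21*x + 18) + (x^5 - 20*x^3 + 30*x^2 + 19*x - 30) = x^5 - 19*x^3 + 32*x^2 - 2*x - 12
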